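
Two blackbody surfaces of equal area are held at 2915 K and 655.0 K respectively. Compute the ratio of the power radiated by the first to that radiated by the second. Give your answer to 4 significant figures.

P₁/P₂ ≈ 392.3

With equal areas, P₁/P₂ = (T₁/T₂)⁴ = (2915/655.0)⁴ = 392.3.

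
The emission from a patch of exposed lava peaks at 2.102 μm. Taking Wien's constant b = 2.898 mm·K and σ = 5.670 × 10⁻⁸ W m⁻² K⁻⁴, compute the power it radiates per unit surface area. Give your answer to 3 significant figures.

I ≈ 2.05×10⁵ W/m²

Wien's law: T = b/λ_max = 2.898×10⁻³/2.102×10⁻⁶ = 1378.69 K.
Then I = σT⁴ = 5.670×10⁻⁸×(1378.69)⁴ = 2.05×10⁵ W/m².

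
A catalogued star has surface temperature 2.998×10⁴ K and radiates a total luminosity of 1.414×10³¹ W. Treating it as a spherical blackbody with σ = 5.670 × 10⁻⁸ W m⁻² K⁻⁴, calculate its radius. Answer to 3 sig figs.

R ≈ 4.96×10⁹ m

L = 4πR²σT⁴ ⇒ R = √(L/(4πσT⁴)).
σT⁴ = 4.58047×10¹⁰ W/m², so R = √(1.414×10³¹/(4π×4.58047×10¹⁰)) = 4.96×10⁹ m.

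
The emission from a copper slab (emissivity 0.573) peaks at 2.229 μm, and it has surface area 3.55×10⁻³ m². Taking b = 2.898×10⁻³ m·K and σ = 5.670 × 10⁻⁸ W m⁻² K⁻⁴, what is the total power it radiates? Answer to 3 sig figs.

Wien's law: T = b/λ_max = 2.898×10⁻³/2.229×10⁻⁶ = 1300.13 K.
Area A = 3.55×10⁻³ m².
Then P = εσAT⁴ = 0.573×5.670×10⁻⁸×3.55×10⁻³×(1300.13)⁴ = 330 W.

P ≈ 330 W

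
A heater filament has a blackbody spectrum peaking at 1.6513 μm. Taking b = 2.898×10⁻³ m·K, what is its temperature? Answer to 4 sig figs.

T ≈ 1755 K

Wien's law gives T = b/λ_max = (2.898×10⁻³ m·K)/(1.6513×10⁻⁶ m) = 1755 K.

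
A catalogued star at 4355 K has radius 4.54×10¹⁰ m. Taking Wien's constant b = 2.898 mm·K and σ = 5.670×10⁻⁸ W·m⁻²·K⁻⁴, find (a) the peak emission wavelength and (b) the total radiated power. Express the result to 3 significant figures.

(a) λ_max = b/T = 2.898×10⁻³/4355 = 6.654×10⁻⁷ m = 665 nm.
Surface area A = 4πR² = 4π(4.54×10¹⁰ m)² = 2.59013×10²² m².
(b) P = σAT⁴ = 5.670×10⁻⁸×2.59013×10²²×(4355)⁴ = 5.28×10²⁹ W.

λ_max ≈ 665 nm; P ≈ 5.28×10²⁹ W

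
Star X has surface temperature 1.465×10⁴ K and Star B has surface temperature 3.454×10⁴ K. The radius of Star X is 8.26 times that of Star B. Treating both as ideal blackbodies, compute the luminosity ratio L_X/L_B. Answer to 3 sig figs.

L_X/L_B ≈ 2.21

L ∝ R²T⁴, so L_X/L_B = (R_X/R_B)²(T_X/T_B)⁴ = (8.26)² × (1.465×10⁴/3.454×10⁴)⁴ = 68.2276 × 0.0323639 = 2.21.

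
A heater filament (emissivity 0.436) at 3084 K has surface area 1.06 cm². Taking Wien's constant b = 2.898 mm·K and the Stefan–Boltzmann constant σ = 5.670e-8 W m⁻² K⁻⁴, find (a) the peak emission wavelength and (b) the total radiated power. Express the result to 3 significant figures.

λ_max ≈ 940 nm; P ≈ 237 W

(a) λ_max = b/T = 2.898×10⁻³/3084 = 9.397×10⁻⁷ m = 940 nm.
Area A = 1.06 cm² = 1.06×10⁻⁴ m².
(b) P = εσAT⁴ = 0.436×5.670×10⁻⁸×1.06×10⁻⁴×(3084)⁴ = 237 W.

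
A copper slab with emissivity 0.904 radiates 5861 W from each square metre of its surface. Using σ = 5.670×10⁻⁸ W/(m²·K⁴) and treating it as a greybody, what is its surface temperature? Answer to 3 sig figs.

T ≈ 582 K

I = εσT⁴, so T = (I/εσ)^(1/4) = (5861/(0.904×5.670×10⁻⁸))^(1/4) = 582 K.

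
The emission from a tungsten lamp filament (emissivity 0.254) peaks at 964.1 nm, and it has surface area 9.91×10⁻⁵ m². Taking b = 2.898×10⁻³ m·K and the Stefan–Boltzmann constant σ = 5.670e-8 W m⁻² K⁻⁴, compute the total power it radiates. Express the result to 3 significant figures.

Wien's law: T = b/λ_max = 2.898×10⁻³/9.641×10⁻⁷ = 3005.91 K.
Area A = 9.91×10⁻⁵ m².
Then P = εσAT⁴ = 0.254×5.670×10⁻⁸×9.91×10⁻⁵×(3005.91)⁴ = 117 W.

P ≈ 117 W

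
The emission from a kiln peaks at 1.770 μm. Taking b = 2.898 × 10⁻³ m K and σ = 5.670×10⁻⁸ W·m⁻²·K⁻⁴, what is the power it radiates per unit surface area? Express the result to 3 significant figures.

I ≈ 4.07×10⁵ W/m²

Wien's law: T = b/λ_max = 2.898×10⁻³/1.770×10⁻⁶ = 1637.29 K.
Then I = σT⁴ = 5.670×10⁻⁸×(1637.29)⁴ = 4.07×10⁵ W/m².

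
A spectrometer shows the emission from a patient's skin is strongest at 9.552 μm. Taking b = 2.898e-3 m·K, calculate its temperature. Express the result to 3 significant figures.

Wien's law gives T = b/λ_max = (2.898×10⁻³ m·K)/(9.552×10⁻⁶ m) = 303 K.

T ≈ 303 K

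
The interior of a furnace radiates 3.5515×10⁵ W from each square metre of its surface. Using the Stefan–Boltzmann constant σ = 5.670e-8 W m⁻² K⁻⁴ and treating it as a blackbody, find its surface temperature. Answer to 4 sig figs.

I = σT⁴, so T = (I/σ)^(1/4) = (3.5515×10⁵/(5.670×10⁻⁸))^(1/4) = 1582 K.

T ≈ 1582 K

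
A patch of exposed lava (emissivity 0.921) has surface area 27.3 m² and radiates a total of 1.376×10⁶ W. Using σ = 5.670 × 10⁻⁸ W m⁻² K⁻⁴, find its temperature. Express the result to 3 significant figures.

T ≈ 991 K

Area A = 27.3 m².
P = εσAT⁴ ⇒ T = (P/(εσA))^(1/4) = (1.376×10⁶/(0.921×5.670×10⁻⁸×27.3))^(1/4) = 991 K.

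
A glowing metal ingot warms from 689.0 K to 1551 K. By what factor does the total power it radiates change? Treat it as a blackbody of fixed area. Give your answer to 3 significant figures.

P₂/P₁ ≈ 25.7

P ∝ T⁴, so P₂/P₁ = (T₂/T₁)⁴ = (1551/689.0)⁴ = (2.25109)⁴ = 25.7.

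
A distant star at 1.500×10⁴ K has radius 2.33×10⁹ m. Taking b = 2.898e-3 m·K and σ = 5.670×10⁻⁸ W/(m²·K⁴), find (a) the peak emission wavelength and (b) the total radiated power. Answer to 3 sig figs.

λ_max ≈ 193 nm; P ≈ 1.96×10²⁹ W

(a) λ_max = b/T = 2.898×10⁻³/1.500×10⁴ = 1.932×10⁻⁷ m = 193 nm.
Surface area A = 4πR² = 4π(2.33×10⁹ m)² = 6.82216×10¹⁹ m².
(b) P = σAT⁴ = 5.670×10⁻⁸×6.82216×10¹⁹×(1.500×10⁴)⁴ = 1.96×10²⁹ W.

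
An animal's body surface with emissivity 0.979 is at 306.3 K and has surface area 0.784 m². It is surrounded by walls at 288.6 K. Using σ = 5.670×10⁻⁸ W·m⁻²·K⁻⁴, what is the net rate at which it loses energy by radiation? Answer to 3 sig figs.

Net loss ≈ 81.2 W

Area A = 0.784 m².
Net radiated power P_net = εσA(T⁴ − T₀⁴) = 0.979×5.670×10⁻⁸×0.784×(306.3⁴ − 288.6⁴).
T⁴ − T₀⁴ = 8.80213×10⁹ − 6.93722×10⁹ = 1.86491×10⁹ K⁴, so P_net = 81.2 W.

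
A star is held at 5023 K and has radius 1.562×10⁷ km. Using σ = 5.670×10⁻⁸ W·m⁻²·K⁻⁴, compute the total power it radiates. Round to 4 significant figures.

P ≈ 1.107×10²⁹ W

Surface area A = 4πR² = 4π(1.562×10¹⁰ m)² = 3.06600×10²¹ m².
P = σAT⁴ = 5.670×10⁻⁸ × 3.06600×10²¹ × (5023)⁴ = 1.107×10²⁹ W.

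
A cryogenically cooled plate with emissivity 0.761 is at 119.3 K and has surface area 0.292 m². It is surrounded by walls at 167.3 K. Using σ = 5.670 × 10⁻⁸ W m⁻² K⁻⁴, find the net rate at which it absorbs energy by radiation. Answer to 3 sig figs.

Net gain ≈ 7.32 W

Area A = 0.292 m².
Net radiated power P_net = εσA(T⁴ − T₀⁴) = 0.761×5.670×10⁻⁸×0.292×(119.3⁴ − 167.3⁴).
T⁴ − T₀⁴ = 2.02564×10⁸ − 7.83400×10⁸ = -5.80836×10⁸ K⁴, so P_net = -7.32 W — negative, meaning a net gain of 7.32 W.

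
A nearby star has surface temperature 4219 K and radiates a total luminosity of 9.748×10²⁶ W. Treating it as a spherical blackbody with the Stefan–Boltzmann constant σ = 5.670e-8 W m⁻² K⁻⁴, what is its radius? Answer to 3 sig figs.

R ≈ 2.08×10⁹ m

L = 4πR²σT⁴ ⇒ R = √(L/(4πσT⁴)).
σT⁴ = 1.79647×10⁷ W/m², so R = √(9.748×10²⁶/(4π×1.79647×10⁷)) = 2.08×10⁹ m.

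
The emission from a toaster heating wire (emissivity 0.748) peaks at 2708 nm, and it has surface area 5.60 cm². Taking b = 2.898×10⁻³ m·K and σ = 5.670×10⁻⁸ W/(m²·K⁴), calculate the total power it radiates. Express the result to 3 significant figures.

P ≈ 31.2 W

Wien's law: T = b/λ_max = 2.898×10⁻³/2.708×10⁻⁶ = 1070.16 K.
Area A = 5.60 cm² = 5.60×10⁻⁴ m².
Then P = εσAT⁴ = 0.748×5.670×10⁻⁸×5.60×10⁻⁴×(1070.16)⁴ = 31.2 W.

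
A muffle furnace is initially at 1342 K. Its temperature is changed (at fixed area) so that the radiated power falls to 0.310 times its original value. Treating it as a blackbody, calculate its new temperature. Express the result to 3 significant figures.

T₂ ≈ 1.00×10³ K

P ∝ T⁴, so T₂/T₁ = (P₂/P₁)^(1/4) = (0.310)^(1/4) = 0.746175.
T₂ = 1342 × 0.746175 = 1.00×10³ K.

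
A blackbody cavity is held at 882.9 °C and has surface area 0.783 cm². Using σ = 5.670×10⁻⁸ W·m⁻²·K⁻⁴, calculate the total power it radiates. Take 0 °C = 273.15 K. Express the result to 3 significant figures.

T = 882.9 °C + 273.15 = 1156.05 K.
Area A = 0.783 cm² = 7.83×10⁻⁵ m².
P = σAT⁴ = 5.670×10⁻⁸ × 7.83×10⁻⁵ × (1156.05)⁴ = 7.93 W.

P ≈ 7.93 W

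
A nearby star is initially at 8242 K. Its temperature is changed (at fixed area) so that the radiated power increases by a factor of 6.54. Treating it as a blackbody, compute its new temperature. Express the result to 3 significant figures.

T₂ ≈ 1.32×10⁴ K

P ∝ T⁴, so T₂/T₁ = (P₂/P₁)^(1/4) = (6.54)^(1/4) = 1.59917.
T₂ = 8242 × 1.59917 = 1.32×10⁴ K.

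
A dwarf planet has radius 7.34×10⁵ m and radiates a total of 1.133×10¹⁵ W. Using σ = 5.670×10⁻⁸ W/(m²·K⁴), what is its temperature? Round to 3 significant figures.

T ≈ 233 K

Surface area A = 4πR² = 4π(7.34×10⁵ m)² = 6.77021×10¹² m².
P = σAT⁴ ⇒ T = (P/(σA))^(1/4) = (1.133×10¹⁵/(5.670×10⁻⁸×6.77021×10¹²))^(1/4) = 233 K.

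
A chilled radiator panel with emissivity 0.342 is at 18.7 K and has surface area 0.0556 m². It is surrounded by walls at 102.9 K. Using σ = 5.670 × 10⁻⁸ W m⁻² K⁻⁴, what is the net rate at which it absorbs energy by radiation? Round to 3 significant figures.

Area A = 0.0556 m².
Net radiated power P_net = εσA(T⁴ − T₀⁴) = 0.342×5.670×10⁻⁸×0.0556×(18.7⁴ − 102.9⁴).
T⁴ − T₀⁴ = 1.22283×10⁵ − 1.12114×10⁸ = -1.11992×10⁸ K⁴, so P_net = -0.121 W — negative, meaning a net gain of 0.121 W.

Net gain ≈ 0.121 W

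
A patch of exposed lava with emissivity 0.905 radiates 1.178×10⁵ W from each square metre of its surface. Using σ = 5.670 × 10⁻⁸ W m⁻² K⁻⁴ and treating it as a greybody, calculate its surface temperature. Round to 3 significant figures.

T ≈ 1.23×10³ K

I = εσT⁴, so T = (I/εσ)^(1/4) = (1.178×10⁵/(0.905×5.670×10⁻⁸))^(1/4) = 1.23×10³ K.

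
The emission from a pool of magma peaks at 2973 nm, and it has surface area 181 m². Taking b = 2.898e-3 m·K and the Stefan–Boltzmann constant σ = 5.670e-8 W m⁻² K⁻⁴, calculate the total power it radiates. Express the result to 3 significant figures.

Wien's law: T = b/λ_max = 2.898×10⁻³/2.973×10⁻⁶ = 974.773 K.
Area A = 181 m².
Then P = σAT⁴ = 5.670×10⁻⁸×181×(974.773)⁴ = 9.27×10⁶ W.

P ≈ 9.27×10⁶ W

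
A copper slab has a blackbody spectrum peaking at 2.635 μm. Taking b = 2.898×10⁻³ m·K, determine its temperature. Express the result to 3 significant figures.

Wien's law gives T = b/λ_max = (2.898×10⁻³ m·K)/(2.635×10⁻⁶ m) = 1.10×10³ K.

T ≈ 1.10×10³ K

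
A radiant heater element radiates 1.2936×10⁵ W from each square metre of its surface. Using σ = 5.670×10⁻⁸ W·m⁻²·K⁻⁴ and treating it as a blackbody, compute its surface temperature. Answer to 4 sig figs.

I = σT⁴, so T = (I/σ)^(1/4) = (1.2936×10⁵/(5.670×10⁻⁸))^(1/4) = 1229 K.

T ≈ 1229 K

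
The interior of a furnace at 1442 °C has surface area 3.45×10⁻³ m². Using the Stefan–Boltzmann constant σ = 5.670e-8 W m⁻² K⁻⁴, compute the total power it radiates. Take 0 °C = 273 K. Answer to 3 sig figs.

T = 1442 °C + 273 = 1715 K.
Area A = 3.45×10⁻³ m².
P = σAT⁴ = 5.670×10⁻⁸ × 3.45×10⁻³ × (1715)⁴ = 1.69×10³ W.

P ≈ 1.69×10³ W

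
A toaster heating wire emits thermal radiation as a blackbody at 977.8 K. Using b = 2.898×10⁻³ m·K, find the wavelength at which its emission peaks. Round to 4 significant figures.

Wien's displacement law: λ_max = b/T = (2.898×10⁻³ m·K)/(977.8 K) = 2.9638×10⁻⁶ m.
That is 2964 nm, in the infrared range.

λ_max ≈ 2964 nm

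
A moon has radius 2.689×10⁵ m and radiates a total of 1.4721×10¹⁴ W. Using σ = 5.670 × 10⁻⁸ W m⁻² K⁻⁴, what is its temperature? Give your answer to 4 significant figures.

T ≈ 231.2 K

Surface area A = 4πR² = 4π(2.689×10⁵ m)² = 9.08639×10¹¹ m².
P = σAT⁴ ⇒ T = (P/(σA))^(1/4) = (1.4721×10¹⁴/(5.670×10⁻⁸×9.08639×10¹¹))^(1/4) = 231.2 K.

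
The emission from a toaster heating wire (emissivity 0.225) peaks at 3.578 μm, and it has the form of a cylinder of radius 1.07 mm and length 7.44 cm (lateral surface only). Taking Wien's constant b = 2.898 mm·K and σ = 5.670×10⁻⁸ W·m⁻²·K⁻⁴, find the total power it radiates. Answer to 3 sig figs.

Wien's law: T = b/λ_max = 2.898×10⁻³/3.578×10⁻⁶ = 809.950 K.
Lateral area A = 2πrL = 2π×1.07×10⁻³×0.0744 = 5.00192×10⁻⁴ m².
Then P = εσAT⁴ = 0.225×5.670×10⁻⁸×5.00192×10⁻⁴×(809.950)⁴ = 2.75 W.

P ≈ 2.75 W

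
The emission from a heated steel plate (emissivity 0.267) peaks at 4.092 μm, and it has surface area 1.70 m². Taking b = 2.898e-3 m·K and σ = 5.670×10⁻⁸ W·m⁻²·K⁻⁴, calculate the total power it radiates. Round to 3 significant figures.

Wien's law: T = b/λ_max = 2.898×10⁻³/4.092×10⁻⁶ = 708.211 K.
Area A = 1.70 m².
Then P = εσAT⁴ = 0.267×5.670×10⁻⁸×1.70×(708.211)⁴ = 6.47×10³ W.

P ≈ 6.47×10³ W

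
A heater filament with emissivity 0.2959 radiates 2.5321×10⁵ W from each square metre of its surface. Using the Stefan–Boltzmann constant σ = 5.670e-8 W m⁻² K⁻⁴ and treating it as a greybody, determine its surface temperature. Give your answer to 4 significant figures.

T ≈ 1971 K

I = εσT⁴, so T = (I/εσ)^(1/4) = (2.5321×10⁵/(0.2959×5.670×10⁻⁸))^(1/4) = 1971 K.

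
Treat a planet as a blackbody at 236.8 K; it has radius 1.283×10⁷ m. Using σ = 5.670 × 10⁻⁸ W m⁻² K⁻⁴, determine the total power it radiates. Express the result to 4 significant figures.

Surface area A = 4πR² = 4π(1.283×10⁷ m)² = 2.06854×10¹⁵ m².
P = σAT⁴ = 5.670×10⁻⁸ × 2.06854×10¹⁵ × (236.8)⁴ = 3.688×10¹⁷ W.

P ≈ 3.688×10¹⁷ W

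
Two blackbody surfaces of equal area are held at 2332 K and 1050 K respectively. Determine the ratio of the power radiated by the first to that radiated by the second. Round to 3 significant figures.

With equal areas, P₁/P₂ = (T₁/T₂)⁴ = (2332/1050)⁴ = 24.3.

P₁/P₂ ≈ 24.3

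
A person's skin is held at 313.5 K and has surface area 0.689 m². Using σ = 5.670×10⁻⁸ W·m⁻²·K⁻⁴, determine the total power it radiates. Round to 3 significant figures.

P ≈ 377 W

Area A = 0.689 m².
P = σAT⁴ = 5.670×10⁻⁸ × 0.689 × (313.5)⁴ = 377 W.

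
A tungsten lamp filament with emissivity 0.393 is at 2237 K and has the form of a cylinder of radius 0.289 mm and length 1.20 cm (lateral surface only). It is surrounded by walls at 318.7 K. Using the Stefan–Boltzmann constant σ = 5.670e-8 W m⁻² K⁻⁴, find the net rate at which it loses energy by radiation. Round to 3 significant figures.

Lateral area A = 2πrL = 2π×2.89×10⁻⁴×0.0120 = 2.17901×10⁻⁵ m².
Net radiated power P_net = εσA(T⁴ − T₀⁴) = 0.393×5.670×10⁻⁸×2.17901×10⁻⁵×(2237⁴ − 318.7⁴).
T⁴ − T₀⁴ = 2.50417×10¹³ − 1.03164×10¹⁰ = 2.50314×10¹³ K⁴, so P_net = 12.2 W.

Net loss ≈ 12.2 W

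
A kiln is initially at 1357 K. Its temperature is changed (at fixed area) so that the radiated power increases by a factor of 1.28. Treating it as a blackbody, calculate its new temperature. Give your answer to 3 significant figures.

T₂ ≈ 1.44×10³ K

P ∝ T⁴, so T₂/T₁ = (P₂/P₁)^(1/4) = (1.28)^(1/4) = 1.06366.
T₂ = 1357 × 1.06366 = 1.44×10³ K.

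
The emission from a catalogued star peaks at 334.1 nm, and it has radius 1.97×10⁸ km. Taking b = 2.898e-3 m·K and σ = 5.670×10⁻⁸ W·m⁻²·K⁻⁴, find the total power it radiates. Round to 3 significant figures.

P ≈ 1.57×10³² W

Wien's law: T = b/λ_max = 2.898×10⁻³/3.341×10⁻⁷ = 8674.05 K.
Surface area A = 4πR² = 4π(1.97×10¹¹ m)² = 4.87688×10²³ m².
Then P = σAT⁴ = 5.670×10⁻⁸×4.87688×10²³×(8674.05)⁴ = 1.57×10³² W.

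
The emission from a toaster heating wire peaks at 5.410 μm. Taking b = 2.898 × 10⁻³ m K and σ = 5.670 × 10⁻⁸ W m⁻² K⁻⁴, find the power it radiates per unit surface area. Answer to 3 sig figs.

I ≈ 4.67×10³ W/m²

Wien's law: T = b/λ_max = 2.898×10⁻³/5.410×10⁻⁶ = 535.675 K.
Then I = σT⁴ = 5.670×10⁻⁸×(535.675)⁴ = 4.67×10³ W/m².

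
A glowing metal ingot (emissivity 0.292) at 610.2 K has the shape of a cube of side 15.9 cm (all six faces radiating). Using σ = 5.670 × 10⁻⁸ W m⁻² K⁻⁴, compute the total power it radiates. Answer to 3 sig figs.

P ≈ 348 W

Area A = 6s² = 6×(0.159 m)² = 0.151686 m².
P = εσAT⁴ = 0.292 × 5.670×10⁻⁸ × 0.151686 × (610.2)⁴ = 348 W.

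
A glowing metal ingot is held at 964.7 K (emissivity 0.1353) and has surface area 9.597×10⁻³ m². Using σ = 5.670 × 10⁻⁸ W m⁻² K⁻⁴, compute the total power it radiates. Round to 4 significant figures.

P ≈ 63.77 W

Area A = 9.597×10⁻³ m².
P = εσAT⁴ = 0.1353 × 5.670×10⁻⁸ × 9.597×10⁻³ × (964.7)⁴ = 63.77 W.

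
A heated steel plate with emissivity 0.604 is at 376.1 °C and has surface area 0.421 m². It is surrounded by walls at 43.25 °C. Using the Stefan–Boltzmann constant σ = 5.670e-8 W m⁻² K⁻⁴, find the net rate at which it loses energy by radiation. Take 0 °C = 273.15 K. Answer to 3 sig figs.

Net loss ≈ 2.42×10³ W

T = 376.1 °C + 273.15 = 649.25 K.
Surroundings: T = 43.25 °C + 273.15 = 316.40 K.
Area A = 0.421 m².
Net radiated power P_net = εσA(T⁴ − T₀⁴) = 0.604×5.670×10⁻⁸×0.421×(649.25⁴ − 316.40⁴).
T⁴ − T₀⁴ = 1.77684×10¹¹ − 1.00218×10¹⁰ = 1.67662×10¹¹ K⁴, so P_net = 2.42×10³ W.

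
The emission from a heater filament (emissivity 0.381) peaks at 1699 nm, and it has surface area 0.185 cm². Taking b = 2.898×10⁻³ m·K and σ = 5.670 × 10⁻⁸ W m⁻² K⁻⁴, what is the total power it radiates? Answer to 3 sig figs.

Wien's law: T = b/λ_max = 2.898×10⁻³/1.699×10⁻⁶ = 1705.71 K.
Area A = 0.185 cm² = 1.85×10⁻⁵ m².
Then P = εσAT⁴ = 0.381×5.670×10⁻⁸×1.85×10⁻⁵×(1705.71)⁴ = 3.38 W.

P ≈ 3.38 W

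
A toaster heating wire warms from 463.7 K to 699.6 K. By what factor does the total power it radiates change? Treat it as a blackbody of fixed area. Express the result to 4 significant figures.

P ∝ T⁴, so P₂/P₁ = (T₂/T₁)⁴ = (699.6/463.7)⁴ = (1.50873)⁴ = 5.181.

P₂/P₁ ≈ 5.181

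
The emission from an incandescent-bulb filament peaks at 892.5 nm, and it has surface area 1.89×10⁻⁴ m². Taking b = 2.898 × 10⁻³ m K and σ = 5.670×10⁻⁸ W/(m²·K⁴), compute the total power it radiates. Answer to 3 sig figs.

P ≈ 1.19×10³ W

Wien's law: T = b/λ_max = 2.898×10⁻³/8.925×10⁻⁷ = 3247.06 K.
Area A = 1.89×10⁻⁴ m².
Then P = σAT⁴ = 5.670×10⁻⁸×1.89×10⁻⁴×(3247.06)⁴ = 1.19×10³ W.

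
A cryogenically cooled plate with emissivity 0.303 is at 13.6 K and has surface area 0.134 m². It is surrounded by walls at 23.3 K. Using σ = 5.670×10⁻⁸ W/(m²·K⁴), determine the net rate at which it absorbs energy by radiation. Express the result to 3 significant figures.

Net gain ≈ 6.00×10⁻⁴ W

Area A = 0.134 m².
Net radiated power P_net = εσA(T⁴ − T₀⁴) = 0.303×5.670×10⁻⁸×0.134×(13.6⁴ − 23.3⁴).
T⁴ − T₀⁴ = 34210.2 − 2.94730×10⁵ = -2.60520×10⁵ K⁴, so P_net = -6.00×10⁻⁴ W — negative, meaning a net gain of 6.00×10⁻⁴ W.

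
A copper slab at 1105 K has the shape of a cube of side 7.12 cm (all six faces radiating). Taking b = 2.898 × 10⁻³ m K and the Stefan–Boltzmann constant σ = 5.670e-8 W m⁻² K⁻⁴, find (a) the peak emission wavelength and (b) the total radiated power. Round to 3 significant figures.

(a) λ_max = b/T = 2.898×10⁻³/1105 = 2.623×10⁻⁶ m = 2.62×10³ nm.
Area A = 6s² = 6×(0.0712 m)² = 0.0304166 m².
(b) P = σAT⁴ = 5.670×10⁻⁸×0.0304166×(1105)⁴ = 2.57×10³ W.

λ_max ≈ 2.62×10³ nm; P ≈ 2.57×10³ W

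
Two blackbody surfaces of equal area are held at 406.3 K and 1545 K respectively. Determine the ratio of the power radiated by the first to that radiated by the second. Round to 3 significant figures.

With equal areas, P₁/P₂ = (T₁/T₂)⁴ = (406.3/1545)⁴ = 4.78×10⁻³.

P₁/P₂ ≈ 4.78×10⁻³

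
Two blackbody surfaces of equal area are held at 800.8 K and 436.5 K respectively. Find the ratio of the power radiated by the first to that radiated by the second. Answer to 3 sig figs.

With equal areas, P₁/P₂ = (T₁/T₂)⁴ = (800.8/436.5)⁴ = 11.3.

P₁/P₂ ≈ 11.3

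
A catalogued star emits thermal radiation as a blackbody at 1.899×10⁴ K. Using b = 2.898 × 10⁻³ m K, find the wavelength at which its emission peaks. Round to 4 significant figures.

λ_max ≈ 152.6 nm

Wien's displacement law: λ_max = b/T = (2.898×10⁻³ m·K)/(1.899×10⁴ K) = 1.5261×10⁻⁷ m.
That is 152.6 nm, in the ultraviolet range.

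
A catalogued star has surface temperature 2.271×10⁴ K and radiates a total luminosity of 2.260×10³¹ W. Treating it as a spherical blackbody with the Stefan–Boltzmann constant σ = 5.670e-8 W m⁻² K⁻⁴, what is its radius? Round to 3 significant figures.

L = 4πR²σT⁴ ⇒ R = √(L/(4πσT⁴)).
σT⁴ = 1.50817×10¹⁰ W/m², so R = √(2.260×10³¹/(4π×1.50817×10¹⁰)) = 1.09×10¹⁰ m.

R ≈ 1.09×10¹⁰ m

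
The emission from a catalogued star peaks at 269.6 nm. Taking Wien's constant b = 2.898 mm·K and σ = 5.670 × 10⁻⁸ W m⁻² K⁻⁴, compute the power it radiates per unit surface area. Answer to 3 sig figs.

I ≈ 7.57×10⁸ W/m²

Wien's law: T = b/λ_max = 2.898×10⁻³/2.696×10⁻⁷ = 10749.3 K.
Then I = σT⁴ = 5.670×10⁻⁸×(10749.3)⁴ = 7.57×10⁸ W/m².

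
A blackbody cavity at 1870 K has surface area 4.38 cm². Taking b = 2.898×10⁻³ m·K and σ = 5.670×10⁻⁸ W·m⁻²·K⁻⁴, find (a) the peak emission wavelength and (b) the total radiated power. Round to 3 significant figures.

λ_max ≈ 1.55 μm; P ≈ 304 W

(a) λ_max = b/T = 2.898×10⁻³/1870 = 1.550×10⁻⁶ m = 1.55 μm.
Area A = 4.38 cm² = 4.38×10⁻⁴ m².
(b) P = σAT⁴ = 5.670×10⁻⁸×4.38×10⁻⁴×(1870)⁴ = 304 W.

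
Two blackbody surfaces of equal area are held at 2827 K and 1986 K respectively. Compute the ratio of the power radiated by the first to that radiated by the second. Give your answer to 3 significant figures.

P₁/P₂ ≈ 4.11

With equal areas, P₁/P₂ = (T₁/T₂)⁴ = (2827/1986)⁴ = 4.11.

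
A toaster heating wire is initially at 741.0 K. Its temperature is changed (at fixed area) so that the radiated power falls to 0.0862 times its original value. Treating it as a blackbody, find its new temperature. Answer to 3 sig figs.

T₂ ≈ 402 K

P ∝ T⁴, so T₂/T₁ = (P₂/P₁)^(1/4) = (0.0862)^(1/4) = 0.541847.
T₂ = 741.0 × 0.541847 = 402 K.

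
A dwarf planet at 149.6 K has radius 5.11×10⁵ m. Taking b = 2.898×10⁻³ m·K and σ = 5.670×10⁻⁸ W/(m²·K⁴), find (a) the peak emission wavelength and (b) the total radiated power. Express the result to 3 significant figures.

(a) λ_max = b/T = 2.898×10⁻³/149.6 = 1.937×10⁻⁵ m = 19.4 μm.
Surface area A = 4πR² = 4π(5.11×10⁵ m)² = 3.28134×10¹² m².
(b) P = σAT⁴ = 5.670×10⁻⁸×3.28134×10¹²×(149.6)⁴ = 9.32×10¹³ W.

λ_max ≈ 19.4 μm; P ≈ 9.32×10¹³ W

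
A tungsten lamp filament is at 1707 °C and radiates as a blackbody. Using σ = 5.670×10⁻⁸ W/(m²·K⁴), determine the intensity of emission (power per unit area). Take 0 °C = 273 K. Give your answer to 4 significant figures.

I ≈ 8.715×10⁵ W/m²

T = 1707 °C + 273 = 1980 K.
Stefan–Boltzmann: I = σT⁴ = 5.670×10⁻⁸ × (1980)⁴ = 8.715×10⁵ W/m².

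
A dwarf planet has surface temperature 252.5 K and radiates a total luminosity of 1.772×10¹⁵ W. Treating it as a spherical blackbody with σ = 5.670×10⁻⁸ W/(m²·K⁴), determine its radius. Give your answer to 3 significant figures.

R ≈ 7.82×10⁵ m

L = 4πR²σT⁴ ⇒ R = √(L/(4πσT⁴)).
σT⁴ = 230.478 W/m², so R = √(1.772×10¹⁵/(4π×230.478)) = 7.82×10⁵ m.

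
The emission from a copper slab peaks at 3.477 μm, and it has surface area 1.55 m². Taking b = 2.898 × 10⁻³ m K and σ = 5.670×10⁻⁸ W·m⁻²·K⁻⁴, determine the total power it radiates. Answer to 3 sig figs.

Wien's law: T = b/λ_max = 2.898×10⁻³/3.477×10⁻⁶ = 833.477 K.
Area A = 1.55 m².
Then P = σAT⁴ = 5.670×10⁻⁸×1.55×(833.477)⁴ = 4.24×10⁴ W.

P ≈ 4.24×10⁴ W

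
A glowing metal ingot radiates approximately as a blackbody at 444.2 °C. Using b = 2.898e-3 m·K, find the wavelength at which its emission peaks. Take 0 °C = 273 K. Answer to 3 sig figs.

T = 444.2 °C + 273 = 717.2 K.
Wien's displacement law: λ_max = b/T = (2.898×10⁻³ m·K)/(717.2 K) = 4.041×10⁻⁶ m.
That is 4.04 μm, in the infrared range.

λ_max ≈ 4.04 μm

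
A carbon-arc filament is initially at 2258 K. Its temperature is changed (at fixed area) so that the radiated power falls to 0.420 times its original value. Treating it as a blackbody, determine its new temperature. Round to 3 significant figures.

T₂ ≈ 1.82×10³ K

P ∝ T⁴, so T₂/T₁ = (P₂/P₁)^(1/4) = (0.420)^(1/4) = 0.805030.
T₂ = 2258 × 0.805030 = 1.82×10³ K.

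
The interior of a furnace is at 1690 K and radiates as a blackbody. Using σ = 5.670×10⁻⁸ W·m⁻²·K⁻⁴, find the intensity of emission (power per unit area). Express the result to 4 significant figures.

I ≈ 4.625×10⁵ W/m²

Stefan–Boltzmann: I = σT⁴ = 5.670×10⁻⁸ × (1690)⁴ = 4.625×10⁵ W/m².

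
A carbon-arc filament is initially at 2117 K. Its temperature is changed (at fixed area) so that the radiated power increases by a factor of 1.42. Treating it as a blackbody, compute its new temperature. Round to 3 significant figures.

T₂ ≈ 2.31×10³ K

P ∝ T⁴, so T₂/T₁ = (P₂/P₁)^(1/4) = (1.42)^(1/4) = 1.09162.
T₂ = 2117 × 1.09162 = 2.31×10³ K.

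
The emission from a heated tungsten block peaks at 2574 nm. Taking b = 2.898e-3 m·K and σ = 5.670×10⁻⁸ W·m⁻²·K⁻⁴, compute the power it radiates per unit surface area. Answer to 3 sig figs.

Wien's law: T = b/λ_max = 2.898×10⁻³/2.574×10⁻⁶ = 1125.87 K.
Then I = σT⁴ = 5.670×10⁻⁸×(1125.87)⁴ = 9.11×10⁴ W/m².

I ≈ 9.11×10⁴ W/m²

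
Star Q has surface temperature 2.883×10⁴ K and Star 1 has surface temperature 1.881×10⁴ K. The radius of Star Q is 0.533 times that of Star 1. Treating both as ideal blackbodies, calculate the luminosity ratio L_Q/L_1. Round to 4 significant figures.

L_Q/L_1 ≈ 1.568

L ∝ R²T⁴, so L_Q/L_1 = (R_Q/R_1)²(T_Q/T_1)⁴ = (0.533)² × (2.883×10⁴/1.881×10⁴)⁴ = 0.284089 × 5.51853 = 1.568.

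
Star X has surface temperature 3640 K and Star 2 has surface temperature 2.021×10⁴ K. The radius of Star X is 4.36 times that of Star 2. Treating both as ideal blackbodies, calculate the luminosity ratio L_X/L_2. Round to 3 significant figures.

L_X/L_2 ≈ 0.0200

L ∝ R²T⁴, so L_X/L_2 = (R_X/R_2)²(T_X/T_2)⁴ = (4.36)² × (3640/2.021×10⁴)⁴ = 19.0096 × 1.05230×10⁻³ = 0.0200.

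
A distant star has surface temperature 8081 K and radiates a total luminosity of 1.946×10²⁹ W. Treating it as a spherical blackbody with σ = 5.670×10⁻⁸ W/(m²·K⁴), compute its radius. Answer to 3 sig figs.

R ≈ 8.00×10⁹ m

L = 4πR²σT⁴ ⇒ R = √(L/(4πσT⁴)).
σT⁴ = 2.41793×10⁸ W/m², so R = √(1.946×10²⁹/(4π×2.41793×10⁸)) = 8.00×10⁹ m.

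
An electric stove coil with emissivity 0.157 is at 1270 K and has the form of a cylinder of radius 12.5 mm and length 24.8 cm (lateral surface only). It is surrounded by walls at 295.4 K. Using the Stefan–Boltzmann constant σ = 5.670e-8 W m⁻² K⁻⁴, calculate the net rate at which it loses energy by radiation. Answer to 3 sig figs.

Lateral area A = 2πrL = 2π×0.0125×0.248 = 0.0194779 m².
Net radiated power P_net = εσA(T⁴ − T₀⁴) = 0.157×5.670×10⁻⁸×0.0194779×(1270⁴ − 295.4⁴).
T⁴ − T₀⁴ = 2.60145×10¹² − 7.61451×10⁹ = 2.59384×10¹² K⁴, so P_net = 450 W.

Net loss ≈ 450 W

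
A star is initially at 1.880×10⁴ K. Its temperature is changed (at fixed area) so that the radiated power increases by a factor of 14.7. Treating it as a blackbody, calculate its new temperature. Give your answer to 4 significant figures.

T₂ ≈ 3.681×10⁴ K

P ∝ T⁴, so T₂/T₁ = (P₂/P₁)^(1/4) = (14.7)^(1/4) = 1.95808.
T₂ = 1.880×10⁴ × 1.95808 = 3.681×10⁴ K.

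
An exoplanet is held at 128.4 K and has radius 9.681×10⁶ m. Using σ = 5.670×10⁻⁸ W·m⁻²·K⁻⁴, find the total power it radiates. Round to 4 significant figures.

Surface area A = 4πR² = 4π(9.681×10⁶ m)² = 1.17774×10¹⁵ m².
P = σAT⁴ = 5.670×10⁻⁸ × 1.17774×10¹⁵ × (128.4)⁴ = 1.815×10¹⁶ W.

P ≈ 1.815×10¹⁶ W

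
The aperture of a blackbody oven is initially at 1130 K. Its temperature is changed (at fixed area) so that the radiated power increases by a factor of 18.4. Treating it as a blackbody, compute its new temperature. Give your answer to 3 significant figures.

T₂ ≈ 2.34×10³ K

P ∝ T⁴, so T₂/T₁ = (P₂/P₁)^(1/4) = (18.4)^(1/4) = 2.07112.
T₂ = 1130 × 2.07112 = 2.34×10³ K.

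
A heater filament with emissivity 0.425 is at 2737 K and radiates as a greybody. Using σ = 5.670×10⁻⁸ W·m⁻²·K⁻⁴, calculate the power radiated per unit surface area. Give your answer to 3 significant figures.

Stefan–Boltzmann: I = εσT⁴ = 0.425 × 5.670×10⁻⁸ × (2737)⁴ = 1.35×10⁶ W/m².

I ≈ 1.35×10⁶ W/m²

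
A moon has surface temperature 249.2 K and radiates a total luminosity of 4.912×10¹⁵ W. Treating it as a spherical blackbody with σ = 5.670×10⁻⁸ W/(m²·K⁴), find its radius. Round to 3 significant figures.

R ≈ 1.34×10⁶ m

L = 4πR²σT⁴ ⇒ R = √(L/(4πσT⁴)).
σT⁴ = 218.663 W/m², so R = √(4.912×10¹⁵/(4π×218.663)) = 1.34×10⁶ m.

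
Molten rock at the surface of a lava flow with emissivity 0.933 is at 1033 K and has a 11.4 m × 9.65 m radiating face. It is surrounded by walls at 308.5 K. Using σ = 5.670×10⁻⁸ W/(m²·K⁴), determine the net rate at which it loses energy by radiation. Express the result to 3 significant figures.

Area A = 11.4 × 9.65 = 110.01 m².
Net radiated power P_net = εσA(T⁴ − T₀⁴) = 0.933×5.670×10⁻⁸×110.01×(1033⁴ − 308.5⁴).
T⁴ − T₀⁴ = 1.13868×10¹² − 9.05776×10⁹ = 1.12962×10¹² K⁴, so P_net = 6.57×10⁶ W.

Net loss ≈ 6.57×10⁶ W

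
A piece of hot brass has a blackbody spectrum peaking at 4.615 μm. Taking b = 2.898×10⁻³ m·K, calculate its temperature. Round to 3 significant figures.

Wien's law gives T = b/λ_max = (2.898×10⁻³ m·K)/(4.615×10⁻⁶ m) = 628 K.

T ≈ 628 K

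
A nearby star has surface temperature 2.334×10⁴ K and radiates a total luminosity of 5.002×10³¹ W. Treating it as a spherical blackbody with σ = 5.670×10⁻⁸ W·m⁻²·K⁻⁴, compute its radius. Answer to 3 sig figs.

L = 4πR²σT⁴ ⇒ R = √(L/(4πσT⁴)).
σT⁴ = 1.68262×10¹⁰ W/m², so R = √(5.002×10³¹/(4π×1.68262×10¹⁰)) = 1.54×10¹⁰ m.

R ≈ 1.54×10¹⁰ m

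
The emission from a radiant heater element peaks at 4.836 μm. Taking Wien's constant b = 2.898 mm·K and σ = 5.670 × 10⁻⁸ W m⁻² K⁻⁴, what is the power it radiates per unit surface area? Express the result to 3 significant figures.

I ≈ 7.31×10³ W/m²

Wien's law: T = b/λ_max = 2.898×10⁻³/4.836×10⁻⁶ = 599.256 K.
Then I = σT⁴ = 5.670×10⁻⁸×(599.256)⁴ = 7.31×10³ W/m².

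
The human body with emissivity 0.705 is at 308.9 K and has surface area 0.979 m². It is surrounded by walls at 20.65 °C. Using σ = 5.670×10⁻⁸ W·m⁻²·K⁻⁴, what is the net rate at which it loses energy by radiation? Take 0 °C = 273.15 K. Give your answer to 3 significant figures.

Surroundings: T = 20.65 °C + 273.15 = 293.80 K.
Area A = 0.979 m².
Net radiated power P_net = εσA(T⁴ − T₀⁴) = 0.705×5.670×10⁻⁸×0.979×(308.9⁴ − 293.80⁴).
T⁴ − T₀⁴ = 9.10483×10⁹ − 7.45087×10⁹ = 1.65396×10⁹ K⁴, so P_net = 64.7 W.

Net loss ≈ 64.7 W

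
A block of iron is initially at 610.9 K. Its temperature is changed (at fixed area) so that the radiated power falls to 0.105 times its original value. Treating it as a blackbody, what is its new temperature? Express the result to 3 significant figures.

P ∝ T⁴, so T₂/T₁ = (P₂/P₁)^(1/4) = (0.105)^(1/4) = 0.569243.
T₂ = 610.9 × 0.569243 = 348 K.

T₂ ≈ 348 K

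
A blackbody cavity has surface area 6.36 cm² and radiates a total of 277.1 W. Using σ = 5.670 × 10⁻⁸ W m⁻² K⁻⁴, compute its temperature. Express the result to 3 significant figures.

Area A = 6.36 cm² = 6.36×10⁻⁴ m².
P = σAT⁴ ⇒ T = (P/(σA))^(1/4) = (277.1/(5.670×10⁻⁸×6.36×10⁻⁴))^(1/4) = 1.66×10³ K.

T ≈ 1.66×10³ K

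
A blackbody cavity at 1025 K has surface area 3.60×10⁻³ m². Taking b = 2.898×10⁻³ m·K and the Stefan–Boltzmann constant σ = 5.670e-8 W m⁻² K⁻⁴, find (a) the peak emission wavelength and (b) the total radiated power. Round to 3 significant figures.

(a) λ_max = b/T = 2.898×10⁻³/1025 = 2.827×10⁻⁶ m = 2.83×10³ nm.
Area A = 3.60×10⁻³ m².
(b) P = σAT⁴ = 5.670×10⁻⁸×3.60×10⁻³×(1025)⁴ = 225 W.

λ_max ≈ 2.83×10³ nm; P ≈ 225 W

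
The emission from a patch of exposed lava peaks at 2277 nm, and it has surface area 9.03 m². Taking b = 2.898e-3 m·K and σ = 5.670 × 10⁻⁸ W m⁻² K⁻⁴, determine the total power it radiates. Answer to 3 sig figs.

Wien's law: T = b/λ_max = 2.898×10⁻³/2.277×10⁻⁶ = 1272.73 K.
Area A = 9.03 m².
Then P = σAT⁴ = 5.670×10⁻⁸×9.03×(1272.73)⁴ = 1.34×10⁶ W.

P ≈ 1.34×10⁶ W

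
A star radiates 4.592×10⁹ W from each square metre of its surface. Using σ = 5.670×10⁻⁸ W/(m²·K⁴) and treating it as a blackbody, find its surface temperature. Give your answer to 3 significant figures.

T ≈ 1.69×10⁴ K

I = σT⁴, so T = (I/σ)^(1/4) = (4.592×10⁹/(5.670×10⁻⁸))^(1/4) = 1.69×10⁴ K.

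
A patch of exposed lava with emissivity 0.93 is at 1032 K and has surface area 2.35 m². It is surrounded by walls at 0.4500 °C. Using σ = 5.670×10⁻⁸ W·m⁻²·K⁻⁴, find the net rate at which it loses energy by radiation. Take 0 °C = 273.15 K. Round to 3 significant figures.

Net loss ≈ 1.40×10⁵ W

Surroundings: T = 0.4500 °C + 273.15 = 273.6000 K.
Area A = 2.35 m².
Net radiated power P_net = εσA(T⁴ − T₀⁴) = 0.93×5.670×10⁻⁸×2.35×(1032⁴ − 273.6000⁴).
T⁴ − T₀⁴ = 1.13428×10¹² − 5.60356×10⁹ = 1.12868×10¹² K⁴, so P_net = 1.40×10⁵ W.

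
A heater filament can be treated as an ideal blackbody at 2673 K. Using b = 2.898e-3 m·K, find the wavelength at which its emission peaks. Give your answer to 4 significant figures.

λ_max ≈ 1084 nm

Wien's displacement law: λ_max = b/T = (2.898×10⁻³ m·K)/(2673 K) = 1.0842×10⁻⁶ m.
That is 1084 nm, in the infrared range.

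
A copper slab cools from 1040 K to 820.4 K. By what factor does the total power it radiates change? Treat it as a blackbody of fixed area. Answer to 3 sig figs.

P ∝ T⁴, so P₂/P₁ = (T₂/T₁)⁴ = (820.4/1040)⁴ = (0.788846)⁴ = 0.387.

P₂/P₁ ≈ 0.387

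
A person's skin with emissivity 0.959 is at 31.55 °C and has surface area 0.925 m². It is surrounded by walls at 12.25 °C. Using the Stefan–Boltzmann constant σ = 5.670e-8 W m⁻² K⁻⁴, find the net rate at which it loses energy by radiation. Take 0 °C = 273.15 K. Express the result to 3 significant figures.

T = 31.55 °C + 273.15 = 304.70 K.
Surroundings: T = 12.25 °C + 273.15 = 285.40 K.
Area A = 0.925 m².
Net radiated power P_net = εσA(T⁴ − T₀⁴) = 0.959×5.670×10⁻⁸×0.925×(304.70⁴ − 285.40⁴).
T⁴ − T₀⁴ = 8.61965×10⁹ − 6.63462×10⁹ = 1.98503×10⁹ K⁴, so P_net = 99.8 W.

Net loss ≈ 99.8 W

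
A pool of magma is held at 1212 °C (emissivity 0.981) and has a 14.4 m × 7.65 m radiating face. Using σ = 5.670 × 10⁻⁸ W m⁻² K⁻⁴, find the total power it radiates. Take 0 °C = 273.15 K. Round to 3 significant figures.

T = 1212 °C + 273.15 = 1485.15 K.
Area A = 14.4 × 7.65 = 110.16 m².
P = εσAT⁴ = 0.981 × 5.670×10⁻⁸ × 110.16 × (1485.15)⁴ = 2.98×10⁷ W.

P ≈ 2.98×10⁷ W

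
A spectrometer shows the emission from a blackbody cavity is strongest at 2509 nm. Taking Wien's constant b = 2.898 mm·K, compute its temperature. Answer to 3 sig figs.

T ≈ 1.16×10³ K

Wien's law gives T = b/λ_max = (2.898×10⁻³ m·K)/(2.509×10⁻⁶ m) = 1.16×10³ K.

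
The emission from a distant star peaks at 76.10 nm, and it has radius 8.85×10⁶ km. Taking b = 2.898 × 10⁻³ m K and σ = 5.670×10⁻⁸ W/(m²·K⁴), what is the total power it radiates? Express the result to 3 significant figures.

P ≈ 1.17×10³² W

Wien's law: T = b/λ_max = 2.898×10⁻³/7.610×10⁻⁸ = 38081.5 K.
Surface area A = 4πR² = 4π(8.85×10⁹ m)² = 9.84230×10²⁰ m².
Then P = σAT⁴ = 5.670×10⁻⁸×9.84230×10²⁰×(38081.5)⁴ = 1.17×10³² W.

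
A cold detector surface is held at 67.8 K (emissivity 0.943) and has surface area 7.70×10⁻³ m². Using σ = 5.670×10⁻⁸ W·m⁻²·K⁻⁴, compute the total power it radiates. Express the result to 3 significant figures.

P ≈ 8.70×10⁻³ W

Area A = 7.70×10⁻³ m².
P = εσAT⁴ = 0.943 × 5.670×10⁻⁸ × 7.70×10⁻³ × (67.8)⁴ = 8.70×10⁻³ W.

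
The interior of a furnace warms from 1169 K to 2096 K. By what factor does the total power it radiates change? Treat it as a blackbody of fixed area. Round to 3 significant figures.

P ∝ T⁴, so P₂/P₁ = (T₂/T₁)⁴ = (2096/1169)⁴ = (1.79299)⁴ = 10.3.

P₂/P₁ ≈ 10.3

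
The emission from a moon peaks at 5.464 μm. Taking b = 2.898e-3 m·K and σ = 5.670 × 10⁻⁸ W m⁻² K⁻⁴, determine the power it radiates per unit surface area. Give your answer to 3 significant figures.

I ≈ 4.49×10³ W/m²

Wien's law: T = b/λ_max = 2.898×10⁻³/5.464×10⁻⁶ = 530.381 K.
Then I = σT⁴ = 5.670×10⁻⁸×(530.381)⁴ = 4.49×10³ W/m².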